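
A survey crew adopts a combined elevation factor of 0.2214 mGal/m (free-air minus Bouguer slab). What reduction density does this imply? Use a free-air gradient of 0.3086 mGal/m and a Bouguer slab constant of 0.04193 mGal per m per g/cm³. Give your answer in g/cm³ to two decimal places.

2.08

0.2214 = 0.3086 − 0.04193 × ρ
ρ = (0.3086 − 0.2214) / 0.04193 = 2.08 g/cm³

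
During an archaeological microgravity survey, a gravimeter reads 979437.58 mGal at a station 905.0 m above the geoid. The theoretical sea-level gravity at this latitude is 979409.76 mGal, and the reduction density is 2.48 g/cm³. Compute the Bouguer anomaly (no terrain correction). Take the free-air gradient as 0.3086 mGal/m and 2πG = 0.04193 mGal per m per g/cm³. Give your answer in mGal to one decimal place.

213.0

Free-air correction = 0.3086 × 905.0 = 279.28 mGal
Free-air anomaly = 979437.58 − 979409.76 + (279.28) = 307.10 mGal
Bouguer slab correction = 0.04193 × 2.48 × 905.0 = 94.11 mGal
Simple Bouguer anomaly = 307.10 − (94.11) = 212.99 mGal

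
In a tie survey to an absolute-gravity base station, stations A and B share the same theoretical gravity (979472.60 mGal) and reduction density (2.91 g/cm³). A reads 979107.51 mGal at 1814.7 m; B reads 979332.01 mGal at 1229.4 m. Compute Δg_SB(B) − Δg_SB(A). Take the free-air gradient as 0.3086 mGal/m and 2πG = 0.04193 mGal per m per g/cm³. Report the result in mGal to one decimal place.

115.3

Δg_SB(A) = 979107.51 − 979472.60 + 0.3086×1814.7 − 0.04193×2.91×1814.7 = -26.50 mGal
Δg_SB(B) = 979332.01 − 979472.60 + 0.3086×1229.4 − 0.04193×2.91×1229.4 = 88.80 mGal
Difference = 88.80 − (-26.50) = 115.30 mGal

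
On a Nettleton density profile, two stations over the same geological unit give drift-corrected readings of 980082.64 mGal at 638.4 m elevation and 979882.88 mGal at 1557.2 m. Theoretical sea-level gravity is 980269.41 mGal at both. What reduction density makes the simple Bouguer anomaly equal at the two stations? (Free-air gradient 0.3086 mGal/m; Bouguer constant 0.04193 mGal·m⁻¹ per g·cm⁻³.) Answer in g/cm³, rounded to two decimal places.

2.17

Δg_obs = 979882.88 − 980082.64 = -199.76 mGal over Δh = 1557.2 − 638.4 = 918.8 m
Equal Bouguer anomalies ⇒ Δg_obs + (0.3086 − 0.04193ρ)·Δh = 0
0.3086 − 0.04193ρ = −Δg_obs/Δh = 0.21741
ρ = (0.3086 − 0.21741) / 0.04193 = 2.17 g/cm³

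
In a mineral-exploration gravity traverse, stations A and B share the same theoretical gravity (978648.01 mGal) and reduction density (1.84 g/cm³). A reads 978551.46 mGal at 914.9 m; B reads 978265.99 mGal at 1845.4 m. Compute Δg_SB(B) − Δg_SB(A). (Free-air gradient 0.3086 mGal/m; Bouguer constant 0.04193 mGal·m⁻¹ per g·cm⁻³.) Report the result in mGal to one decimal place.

Δg_SB(A) = 978551.46 − 978648.01 + 0.3086×914.9 − 0.04193×1.84×914.9 = 115.20 mGal
Δg_SB(B) = 978265.99 − 978648.01 + 0.3086×1845.4 − 0.04193×1.84×1845.4 = 45.10 mGal
Difference = 45.10 − (115.20) = -70.10 mGal

-70.1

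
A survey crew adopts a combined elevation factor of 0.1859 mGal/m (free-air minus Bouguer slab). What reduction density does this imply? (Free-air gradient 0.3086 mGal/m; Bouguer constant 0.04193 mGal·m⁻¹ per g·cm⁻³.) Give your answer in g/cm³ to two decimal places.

0.1859 = 0.3086 − 0.04193 × ρ
ρ = (0.3086 − 0.1859) / 0.04193 = 2.93 g/cm³

2.93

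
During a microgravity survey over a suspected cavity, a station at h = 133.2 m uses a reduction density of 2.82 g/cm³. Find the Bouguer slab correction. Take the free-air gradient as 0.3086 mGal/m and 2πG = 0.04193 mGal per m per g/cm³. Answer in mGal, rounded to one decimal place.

15.7

Bouguer slab correction = 0.04193 × 2.82 × 133.2 = 15.7 mGal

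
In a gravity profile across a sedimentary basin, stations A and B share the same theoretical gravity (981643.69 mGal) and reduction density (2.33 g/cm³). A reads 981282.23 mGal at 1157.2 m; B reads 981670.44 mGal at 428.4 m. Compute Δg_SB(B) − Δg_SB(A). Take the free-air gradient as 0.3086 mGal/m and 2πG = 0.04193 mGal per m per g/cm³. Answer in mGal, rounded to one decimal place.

Δg_SB(A) = 981282.23 − 981643.69 + 0.3086×1157.2 − 0.04193×2.33×1157.2 = -117.40 mGal
Δg_SB(B) = 981670.44 − 981643.69 + 0.3086×428.4 − 0.04193×2.33×428.4 = 117.10 mGal
Difference = 117.10 − (-117.40) = 234.50 mGal

234.5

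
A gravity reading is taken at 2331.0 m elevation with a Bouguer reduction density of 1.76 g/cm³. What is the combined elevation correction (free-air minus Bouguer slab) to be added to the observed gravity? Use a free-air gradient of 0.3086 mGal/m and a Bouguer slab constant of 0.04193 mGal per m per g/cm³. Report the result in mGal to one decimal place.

Combined gradient = 0.3086 − 0.04193 × 1.76 = 0.2348032 mGal/m
Combined elevation correction = 0.2348032 × 2331.0 = 547.3 mGal

547.3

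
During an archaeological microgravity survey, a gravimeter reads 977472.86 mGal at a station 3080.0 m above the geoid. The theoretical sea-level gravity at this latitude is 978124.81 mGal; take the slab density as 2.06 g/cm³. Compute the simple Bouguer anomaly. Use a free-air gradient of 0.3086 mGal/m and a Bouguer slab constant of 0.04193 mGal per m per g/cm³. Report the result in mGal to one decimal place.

Free-air correction = 0.3086 × 3080.0 = 950.49 mGal
Free-air anomaly = 977472.86 − 978124.81 + (950.49) = 298.54 mGal
Bouguer slab correction = 0.04193 × 2.06 × 3080.0 = 266.04 mGal
Simple Bouguer anomaly = 298.54 − (266.04) = 32.50 mGal

32.5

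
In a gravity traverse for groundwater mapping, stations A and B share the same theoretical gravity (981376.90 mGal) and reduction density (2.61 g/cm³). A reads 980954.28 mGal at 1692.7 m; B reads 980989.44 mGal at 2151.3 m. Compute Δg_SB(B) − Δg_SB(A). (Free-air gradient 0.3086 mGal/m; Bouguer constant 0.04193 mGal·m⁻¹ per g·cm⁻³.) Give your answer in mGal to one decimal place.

126.5

Δg_SB(A) = 980954.28 − 981376.90 + 0.3086×1692.7 − 0.04193×2.61×1692.7 = -85.50 mGal
Δg_SB(B) = 980989.44 − 981376.90 + 0.3086×2151.3 − 0.04193×2.61×2151.3 = 41.00 mGal
Difference = 41.00 − (-85.50) = 126.50 mGal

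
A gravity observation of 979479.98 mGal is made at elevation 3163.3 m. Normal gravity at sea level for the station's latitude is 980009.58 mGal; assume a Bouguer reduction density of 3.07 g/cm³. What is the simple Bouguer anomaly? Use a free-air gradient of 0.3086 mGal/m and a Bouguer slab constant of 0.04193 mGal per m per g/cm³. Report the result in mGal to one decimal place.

Free-air correction = 0.3086 × 3163.3 = 976.19 mGal
Free-air anomaly = 979479.98 − 980009.58 + (976.19) = 446.59 mGal
Bouguer slab correction = 0.04193 × 3.07 × 3163.3 = 407.20 mGal
Simple Bouguer anomaly = 446.59 − (407.20) = 39.39 mGal

39.4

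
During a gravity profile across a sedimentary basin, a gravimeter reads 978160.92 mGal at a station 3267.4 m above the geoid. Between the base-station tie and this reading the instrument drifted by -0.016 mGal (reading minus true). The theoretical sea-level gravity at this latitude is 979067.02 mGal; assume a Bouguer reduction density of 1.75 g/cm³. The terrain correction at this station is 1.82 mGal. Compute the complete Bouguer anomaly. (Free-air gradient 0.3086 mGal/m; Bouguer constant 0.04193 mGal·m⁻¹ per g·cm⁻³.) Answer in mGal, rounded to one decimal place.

Drift-corrected reading = 978160.92 − (-0.016) = 978160.936 mGal
Free-air correction = 0.3086 × 3267.4 = 1008.32 mGal
Free-air anomaly = 978160.936 − 979067.02 + (1008.32) = 102.236 mGal
Bouguer slab correction = 0.04193 × 1.75 × 3267.4 = 239.75 mGal
Simple Bouguer anomaly = 102.236 − (239.75) = -137.514 mGal
Complete Bouguer anomaly = -137.514 + 1.82 = -135.694 mGal

-135.7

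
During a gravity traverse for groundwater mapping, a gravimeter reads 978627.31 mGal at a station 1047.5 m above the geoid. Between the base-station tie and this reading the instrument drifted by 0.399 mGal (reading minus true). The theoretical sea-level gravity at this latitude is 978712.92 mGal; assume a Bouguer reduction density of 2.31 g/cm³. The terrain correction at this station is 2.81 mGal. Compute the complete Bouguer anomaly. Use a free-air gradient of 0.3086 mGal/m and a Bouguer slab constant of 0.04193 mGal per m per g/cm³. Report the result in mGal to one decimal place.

138.6

Drift-corrected reading = 978627.31 − (0.399) = 978626.911 mGal
Free-air correction = 0.3086 × 1047.5 = 323.26 mGal
Free-air anomaly = 978626.911 − 978712.92 + (323.26) = 237.251 mGal
Bouguer slab correction = 0.04193 × 2.31 × 1047.5 = 101.46 mGal
Simple Bouguer anomaly = 237.251 − (101.46) = 135.791 mGal
Complete Bouguer anomaly = 135.791 + 2.81 = 138.601 mGal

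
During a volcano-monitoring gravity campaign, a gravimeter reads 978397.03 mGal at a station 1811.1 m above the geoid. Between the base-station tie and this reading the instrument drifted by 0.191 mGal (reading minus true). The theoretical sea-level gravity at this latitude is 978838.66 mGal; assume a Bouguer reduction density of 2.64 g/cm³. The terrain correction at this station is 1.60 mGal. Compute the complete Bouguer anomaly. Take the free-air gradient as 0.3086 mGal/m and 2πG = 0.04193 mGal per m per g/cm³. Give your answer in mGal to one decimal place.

Drift-corrected reading = 978397.03 − (0.191) = 978396.839 mGal
Free-air correction = 0.3086 × 1811.1 = 558.91 mGal
Free-air anomaly = 978396.839 − 978838.66 + (558.91) = 117.089 mGal
Bouguer slab correction = 0.04193 × 2.64 × 1811.1 = 200.48 mGal
Simple Bouguer anomaly = 117.089 − (200.48) = -83.391 mGal
Complete Bouguer anomaly = -83.391 + 1.60 = -81.791 mGal

-81.8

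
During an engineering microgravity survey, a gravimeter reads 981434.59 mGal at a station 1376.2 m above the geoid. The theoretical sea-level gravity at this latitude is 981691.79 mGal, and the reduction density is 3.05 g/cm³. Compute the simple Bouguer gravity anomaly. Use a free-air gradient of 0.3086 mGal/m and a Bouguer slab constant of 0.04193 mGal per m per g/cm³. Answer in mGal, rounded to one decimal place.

Free-air correction = 0.3086 × 1376.2 = 424.70 mGal
Free-air anomaly = 981434.59 − 981691.79 + (424.70) = 167.50 mGal
Bouguer slab correction = 0.04193 × 3.05 × 1376.2 = 176.00 mGal
Simple Bouguer anomaly = 167.50 − (176.00) = -8.50 mGal

-8.5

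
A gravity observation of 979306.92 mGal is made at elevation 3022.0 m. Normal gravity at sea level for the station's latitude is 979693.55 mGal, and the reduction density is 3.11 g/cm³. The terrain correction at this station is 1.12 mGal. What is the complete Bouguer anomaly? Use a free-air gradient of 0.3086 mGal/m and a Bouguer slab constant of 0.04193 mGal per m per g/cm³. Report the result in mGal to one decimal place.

153.0

Free-air correction = 0.3086 × 3022.0 = 932.59 mGal
Free-air anomaly = 979306.92 − 979693.55 + (932.59) = 545.96 mGal
Bouguer slab correction = 0.04193 × 3.11 × 3022.0 = 394.08 mGal
Simple Bouguer anomaly = 545.96 − (394.08) = 151.88 mGal
Complete Bouguer anomaly = 151.88 + 1.12 = 153.00 mGal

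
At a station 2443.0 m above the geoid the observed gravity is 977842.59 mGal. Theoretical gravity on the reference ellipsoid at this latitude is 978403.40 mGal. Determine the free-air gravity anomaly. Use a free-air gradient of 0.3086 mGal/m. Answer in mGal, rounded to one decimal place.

193.1

Free-air correction = 0.3086 × 2443.0 = 753.91 mGal
Free-air anomaly = 977842.59 − 978403.40 + (753.91) = 193.10 mGal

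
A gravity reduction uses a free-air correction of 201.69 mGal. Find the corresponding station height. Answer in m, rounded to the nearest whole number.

h = 201.69 / 0.3086 = 653.56 m

654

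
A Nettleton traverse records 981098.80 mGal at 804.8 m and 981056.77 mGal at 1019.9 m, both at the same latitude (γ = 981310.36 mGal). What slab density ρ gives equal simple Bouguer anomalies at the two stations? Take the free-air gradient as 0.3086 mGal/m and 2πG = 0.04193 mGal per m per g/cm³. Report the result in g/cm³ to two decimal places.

Δg_obs = 981056.77 − 981098.80 = -42.03 mGal over Δh = 1019.9 − 804.8 = 215.1 m
Equal Bouguer anomalies ⇒ Δg_obs + (0.3086 − 0.04193ρ)·Δh = 0
0.3086 − 0.04193ρ = −Δg_obs/Δh = 0.19540
ρ = (0.3086 − 0.19540) / 0.04193 = 2.70 g/cm³

2.70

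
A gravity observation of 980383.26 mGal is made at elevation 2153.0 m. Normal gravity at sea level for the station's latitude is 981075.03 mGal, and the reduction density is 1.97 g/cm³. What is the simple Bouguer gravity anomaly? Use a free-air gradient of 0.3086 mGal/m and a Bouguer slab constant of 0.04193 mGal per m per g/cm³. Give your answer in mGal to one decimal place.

-205.2

Free-air correction = 0.3086 × 2153.0 = 664.42 mGal
Free-air anomaly = 980383.26 − 981075.03 + (664.42) = -27.35 mGal
Bouguer slab correction = 0.04193 × 1.97 × 2153.0 = 177.84 mGal
Simple Bouguer anomaly = -27.35 − (177.84) = -205.19 mGal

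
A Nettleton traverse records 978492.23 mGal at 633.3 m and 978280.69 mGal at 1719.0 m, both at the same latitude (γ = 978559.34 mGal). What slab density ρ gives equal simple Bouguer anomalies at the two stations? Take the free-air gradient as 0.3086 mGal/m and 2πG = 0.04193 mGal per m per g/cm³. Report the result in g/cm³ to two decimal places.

2.71

Δg_obs = 978280.69 − 978492.23 = -211.54 mGal over Δh = 1719.0 − 633.3 = 1085.7 m
Equal Bouguer anomalies ⇒ Δg_obs + (0.3086 − 0.04193ρ)·Δh = 0
0.3086 − 0.04193ρ = −Δg_obs/Δh = 0.19484
ρ = (0.3086 − 0.19484) / 0.04193 = 2.71 g/cm³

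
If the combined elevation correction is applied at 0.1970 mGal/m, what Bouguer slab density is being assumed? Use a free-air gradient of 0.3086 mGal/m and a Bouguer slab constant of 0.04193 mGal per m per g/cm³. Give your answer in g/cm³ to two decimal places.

0.1970 = 0.3086 − 0.04193 × ρ
ρ = (0.3086 − 0.1970) / 0.04193 = 2.66 g/cm³

2.66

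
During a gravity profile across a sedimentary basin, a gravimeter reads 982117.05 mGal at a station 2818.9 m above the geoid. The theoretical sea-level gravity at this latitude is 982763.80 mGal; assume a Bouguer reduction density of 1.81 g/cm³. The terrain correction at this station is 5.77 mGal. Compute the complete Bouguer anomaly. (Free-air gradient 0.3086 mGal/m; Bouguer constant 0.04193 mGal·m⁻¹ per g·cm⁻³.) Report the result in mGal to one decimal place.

15.0

Free-air correction = 0.3086 × 2818.9 = 869.91 mGal
Free-air anomaly = 982117.05 − 982763.80 + (869.91) = 223.16 mGal
Bouguer slab correction = 0.04193 × 1.81 × 2818.9 = 213.94 mGal
Simple Bouguer anomaly = 223.16 − (213.94) = 9.22 mGal
Complete Bouguer anomaly = 9.22 + 5.77 = 14.99 mGal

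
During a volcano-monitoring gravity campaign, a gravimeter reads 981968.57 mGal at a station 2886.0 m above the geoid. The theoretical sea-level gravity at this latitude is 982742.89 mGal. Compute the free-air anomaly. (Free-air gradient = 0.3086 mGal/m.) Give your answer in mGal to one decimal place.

116.3

Free-air correction = 0.3086 × 2886.0 = 890.62 mGal
Free-air anomaly = 981968.57 − 982742.89 + (890.62) = 116.30 mGal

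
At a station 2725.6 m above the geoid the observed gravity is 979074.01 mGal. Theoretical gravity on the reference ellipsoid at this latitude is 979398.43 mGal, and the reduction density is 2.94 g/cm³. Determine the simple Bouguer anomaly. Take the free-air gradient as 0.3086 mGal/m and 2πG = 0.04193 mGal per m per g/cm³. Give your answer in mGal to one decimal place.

Free-air correction = 0.3086 × 2725.6 = 841.12 mGal
Free-air anomaly = 979074.01 − 979398.43 + (841.12) = 516.70 mGal
Bouguer slab correction = 0.04193 × 2.94 × 2725.6 = 336.00 mGal
Simple Bouguer anomaly = 516.70 − (336.00) = 180.70 mGal

180.7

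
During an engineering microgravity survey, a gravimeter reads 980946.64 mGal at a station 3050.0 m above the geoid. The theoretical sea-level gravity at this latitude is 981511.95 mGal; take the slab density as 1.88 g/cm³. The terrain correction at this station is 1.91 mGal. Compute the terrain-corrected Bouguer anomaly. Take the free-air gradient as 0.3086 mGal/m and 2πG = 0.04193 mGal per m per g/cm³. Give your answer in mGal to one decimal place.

Free-air correction = 0.3086 × 3050.0 = 941.23 mGal
Free-air anomaly = 980946.64 − 981511.95 + (941.23) = 375.92 mGal
Bouguer slab correction = 0.04193 × 1.88 × 3050.0 = 240.43 mGal
Simple Bouguer anomaly = 375.92 − (240.43) = 135.49 mGal
Complete Bouguer anomaly = 135.49 + 1.91 = 137.40 mGal

137.4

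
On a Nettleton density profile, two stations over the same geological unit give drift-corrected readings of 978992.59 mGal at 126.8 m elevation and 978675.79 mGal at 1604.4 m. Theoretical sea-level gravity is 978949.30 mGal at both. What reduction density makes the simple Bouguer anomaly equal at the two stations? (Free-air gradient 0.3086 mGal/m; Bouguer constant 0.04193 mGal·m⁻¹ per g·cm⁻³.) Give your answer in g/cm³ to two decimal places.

Δg_obs = 978675.79 − 978992.59 = -316.80 mGal over Δh = 1604.4 − 126.8 = 1477.6 m
Equal Bouguer anomalies ⇒ Δg_obs + (0.3086 − 0.04193ρ)·Δh = 0
0.3086 − 0.04193ρ = −Δg_obs/Δh = 0.21440
ρ = (0.3086 − 0.21440) / 0.04193 = 2.25 g/cm³

2.25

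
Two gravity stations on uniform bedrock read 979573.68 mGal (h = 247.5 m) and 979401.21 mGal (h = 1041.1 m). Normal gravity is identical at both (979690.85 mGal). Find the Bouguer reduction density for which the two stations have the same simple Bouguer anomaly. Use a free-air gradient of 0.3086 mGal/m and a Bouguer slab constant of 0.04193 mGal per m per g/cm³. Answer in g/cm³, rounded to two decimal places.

Δg_obs = 979401.21 − 979573.68 = -172.47 mGal over Δh = 1041.1 − 247.5 = 793.6 m
Equal Bouguer anomalies ⇒ Δg_obs + (0.3086 − 0.04193ρ)·Δh = 0
0.3086 − 0.04193ρ = −Δg_obs/Δh = 0.21733
ρ = (0.3086 − 0.21733) / 0.04193 = 2.18 g/cm³

2.18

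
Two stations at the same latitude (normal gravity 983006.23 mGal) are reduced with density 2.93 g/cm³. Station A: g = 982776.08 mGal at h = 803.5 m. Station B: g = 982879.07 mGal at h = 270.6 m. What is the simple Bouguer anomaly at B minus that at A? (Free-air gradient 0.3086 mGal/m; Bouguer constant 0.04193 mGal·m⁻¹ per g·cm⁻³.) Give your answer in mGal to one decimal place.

4.0

Δg_SB(A) = 982776.08 − 983006.23 + 0.3086×803.5 − 0.04193×2.93×803.5 = -80.90 mGal
Δg_SB(B) = 982879.07 − 983006.23 + 0.3086×270.6 − 0.04193×2.93×270.6 = -76.90 mGal
Difference = -76.90 − (-80.90) = 4.00 mGal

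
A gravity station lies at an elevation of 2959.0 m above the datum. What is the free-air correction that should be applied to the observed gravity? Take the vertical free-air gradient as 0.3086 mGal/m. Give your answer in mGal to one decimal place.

Free-air correction = 0.3086 × 2959.0 = 913.1 mGal

913.1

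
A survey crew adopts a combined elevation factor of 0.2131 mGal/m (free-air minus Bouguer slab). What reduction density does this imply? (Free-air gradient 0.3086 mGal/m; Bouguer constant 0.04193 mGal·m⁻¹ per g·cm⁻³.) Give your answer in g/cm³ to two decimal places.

0.2131 = 0.3086 − 0.04193 × ρ
ρ = (0.3086 − 0.2131) / 0.04193 = 2.28 g/cm³

2.28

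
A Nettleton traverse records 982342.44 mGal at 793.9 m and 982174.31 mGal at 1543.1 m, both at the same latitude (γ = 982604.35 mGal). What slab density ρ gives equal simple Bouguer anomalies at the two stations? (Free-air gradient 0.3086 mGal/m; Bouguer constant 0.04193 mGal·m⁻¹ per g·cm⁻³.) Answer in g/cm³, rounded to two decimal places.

Δg_obs = 982174.31 − 982342.44 = -168.13 mGal over Δh = 1543.1 − 793.9 = 749.2 m
Equal Bouguer anomalies ⇒ Δg_obs + (0.3086 − 0.04193ρ)·Δh = 0
0.3086 − 0.04193ρ = −Δg_obs/Δh = 0.22441
ρ = (0.3086 − 0.22441) / 0.04193 = 2.01 g/cm³

2.01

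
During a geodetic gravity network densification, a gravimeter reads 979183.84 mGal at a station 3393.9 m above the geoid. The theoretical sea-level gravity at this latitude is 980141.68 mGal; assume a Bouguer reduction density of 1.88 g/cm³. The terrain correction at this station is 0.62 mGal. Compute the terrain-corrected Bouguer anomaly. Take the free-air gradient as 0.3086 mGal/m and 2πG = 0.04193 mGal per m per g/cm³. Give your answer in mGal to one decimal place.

Free-air correction = 0.3086 × 3393.9 = 1047.36 mGal
Free-air anomaly = 979183.84 − 980141.68 + (1047.36) = 89.52 mGal
Bouguer slab correction = 0.04193 × 1.88 × 3393.9 = 267.54 mGal
Simple Bouguer anomaly = 89.52 − (267.54) = -178.02 mGal
Complete Bouguer anomaly = -178.02 + 0.62 = -177.40 mGal

-177.4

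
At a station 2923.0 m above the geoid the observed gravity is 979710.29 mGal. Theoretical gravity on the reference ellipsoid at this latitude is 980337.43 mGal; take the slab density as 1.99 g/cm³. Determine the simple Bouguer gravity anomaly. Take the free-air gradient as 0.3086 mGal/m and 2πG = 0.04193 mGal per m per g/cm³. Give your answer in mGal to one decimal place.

31.0

Free-air correction = 0.3086 × 2923.0 = 902.04 mGal
Free-air anomaly = 979710.29 − 980337.43 + (902.04) = 274.90 mGal
Bouguer slab correction = 0.04193 × 1.99 × 2923.0 = 243.90 mGal
Simple Bouguer anomaly = 274.90 − (243.90) = 31.00 mGal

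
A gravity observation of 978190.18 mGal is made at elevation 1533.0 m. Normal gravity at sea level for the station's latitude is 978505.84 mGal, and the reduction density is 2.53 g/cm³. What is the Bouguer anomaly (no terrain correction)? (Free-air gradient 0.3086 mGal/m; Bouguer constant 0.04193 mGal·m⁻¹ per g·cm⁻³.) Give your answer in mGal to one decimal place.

-5.2

Free-air correction = 0.3086 × 1533.0 = 473.08 mGal
Free-air anomaly = 978190.18 − 978505.84 + (473.08) = 157.42 mGal
Bouguer slab correction = 0.04193 × 2.53 × 1533.0 = 162.63 mGal
Simple Bouguer anomaly = 157.42 − (162.63) = -5.21 mGal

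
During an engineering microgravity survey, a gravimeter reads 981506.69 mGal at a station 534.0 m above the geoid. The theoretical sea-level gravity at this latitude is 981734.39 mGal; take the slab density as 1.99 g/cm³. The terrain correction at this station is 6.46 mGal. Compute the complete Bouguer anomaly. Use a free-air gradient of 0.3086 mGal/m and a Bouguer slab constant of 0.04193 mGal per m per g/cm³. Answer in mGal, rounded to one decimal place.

Free-air correction = 0.3086 × 534.0 = 164.79 mGal
Free-air anomaly = 981506.69 − 981734.39 + (164.79) = -62.91 mGal
Bouguer slab correction = 0.04193 × 1.99 × 534.0 = 44.56 mGal
Simple Bouguer anomaly = -62.91 − (44.56) = -107.47 mGal
Complete Bouguer anomaly = -107.47 + 6.46 = -101.01 mGal

-101.0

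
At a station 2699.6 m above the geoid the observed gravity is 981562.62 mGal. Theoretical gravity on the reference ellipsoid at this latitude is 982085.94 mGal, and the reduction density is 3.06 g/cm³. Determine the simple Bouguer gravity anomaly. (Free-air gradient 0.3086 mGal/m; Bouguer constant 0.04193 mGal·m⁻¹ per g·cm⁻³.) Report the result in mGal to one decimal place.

-36.6

Free-air correction = 0.3086 × 2699.6 = 833.10 mGal
Free-air anomaly = 981562.62 − 982085.94 + (833.10) = 309.78 mGal
Bouguer slab correction = 0.04193 × 3.06 × 2699.6 = 346.37 mGal
Simple Bouguer anomaly = 309.78 − (346.37) = -36.59 mGal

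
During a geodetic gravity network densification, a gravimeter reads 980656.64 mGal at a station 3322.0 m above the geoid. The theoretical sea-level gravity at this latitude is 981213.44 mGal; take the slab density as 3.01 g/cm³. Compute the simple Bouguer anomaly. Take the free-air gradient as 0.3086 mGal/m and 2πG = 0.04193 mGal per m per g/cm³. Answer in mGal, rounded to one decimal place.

49.1

Free-air correction = 0.3086 × 3322.0 = 1025.17 mGal
Free-air anomaly = 980656.64 − 981213.44 + (1025.17) = 468.37 mGal
Bouguer slab correction = 0.04193 × 3.01 × 3322.0 = 419.27 mGal
Simple Bouguer anomaly = 468.37 − (419.27) = 49.10 mGal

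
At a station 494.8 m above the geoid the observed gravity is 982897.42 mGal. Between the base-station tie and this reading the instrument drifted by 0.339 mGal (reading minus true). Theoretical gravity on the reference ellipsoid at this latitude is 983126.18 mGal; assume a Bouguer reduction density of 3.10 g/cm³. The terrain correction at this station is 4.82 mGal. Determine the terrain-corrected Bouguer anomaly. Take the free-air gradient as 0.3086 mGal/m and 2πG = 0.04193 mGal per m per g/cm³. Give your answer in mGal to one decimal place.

-135.9

Drift-corrected reading = 982897.42 − (0.339) = 982897.081 mGal
Free-air correction = 0.3086 × 494.8 = 152.70 mGal
Free-air anomaly = 982897.081 − 983126.18 + (152.70) = -76.399 mGal
Bouguer slab correction = 0.04193 × 3.10 × 494.8 = 64.32 mGal
Simple Bouguer anomaly = -76.399 − (64.32) = -140.719 mGal
Complete Bouguer anomaly = -140.719 + 4.82 = -135.899 mGal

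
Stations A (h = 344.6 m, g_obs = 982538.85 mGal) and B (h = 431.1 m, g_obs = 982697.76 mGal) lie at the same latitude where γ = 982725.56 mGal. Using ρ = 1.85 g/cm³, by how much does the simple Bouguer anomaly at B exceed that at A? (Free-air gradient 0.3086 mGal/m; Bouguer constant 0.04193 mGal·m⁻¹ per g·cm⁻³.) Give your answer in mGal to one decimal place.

178.9

Δg_SB(A) = 982538.85 − 982725.56 + 0.3086×344.6 − 0.04193×1.85×344.6 = -107.10 mGal
Δg_SB(B) = 982697.76 − 982725.56 + 0.3086×431.1 − 0.04193×1.85×431.1 = 71.80 mGal
Difference = 71.80 − (-107.10) = 178.90 mGal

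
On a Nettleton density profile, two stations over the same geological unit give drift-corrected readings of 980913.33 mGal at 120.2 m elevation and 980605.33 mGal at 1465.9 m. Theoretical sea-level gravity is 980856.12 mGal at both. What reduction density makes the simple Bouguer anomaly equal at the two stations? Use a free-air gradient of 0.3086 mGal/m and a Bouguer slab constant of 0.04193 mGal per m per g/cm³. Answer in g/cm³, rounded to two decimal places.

1.90

Δg_obs = 980605.33 − 980913.33 = -308.00 mGal over Δh = 1465.9 − 120.2 = 1345.7 m
Equal Bouguer anomalies ⇒ Δg_obs + (0.3086 − 0.04193ρ)·Δh = 0
0.3086 − 0.04193ρ = −Δg_obs/Δh = 0.22888
ρ = (0.3086 − 0.22888) / 0.04193 = 1.90 g/cm³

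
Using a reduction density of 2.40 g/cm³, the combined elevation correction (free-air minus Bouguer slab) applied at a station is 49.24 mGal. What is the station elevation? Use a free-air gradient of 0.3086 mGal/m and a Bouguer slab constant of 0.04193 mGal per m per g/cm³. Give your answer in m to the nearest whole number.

237

Combined gradient = 0.3086 − 0.04193 × 2.40 = 0.2079680 mGal/m
h = 49.24 / 0.2079680 = 236.77 m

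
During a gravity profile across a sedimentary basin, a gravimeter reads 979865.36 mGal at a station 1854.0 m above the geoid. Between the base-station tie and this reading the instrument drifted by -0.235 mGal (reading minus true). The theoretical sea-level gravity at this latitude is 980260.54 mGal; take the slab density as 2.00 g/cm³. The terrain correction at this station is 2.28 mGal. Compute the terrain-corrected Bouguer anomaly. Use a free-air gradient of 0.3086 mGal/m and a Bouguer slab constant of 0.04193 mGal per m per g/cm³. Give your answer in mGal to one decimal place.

Drift-corrected reading = 979865.36 − (-0.235) = 979865.595 mGal
Free-air correction = 0.3086 × 1854.0 = 572.14 mGal
Free-air anomaly = 979865.595 − 980260.54 + (572.14) = 177.195 mGal
Bouguer slab correction = 0.04193 × 2.00 × 1854.0 = 155.48 mGal
Simple Bouguer anomaly = 177.195 − (155.48) = 21.715 mGal
Complete Bouguer anomaly = 21.715 + 2.28 = 23.995 mGal

24.0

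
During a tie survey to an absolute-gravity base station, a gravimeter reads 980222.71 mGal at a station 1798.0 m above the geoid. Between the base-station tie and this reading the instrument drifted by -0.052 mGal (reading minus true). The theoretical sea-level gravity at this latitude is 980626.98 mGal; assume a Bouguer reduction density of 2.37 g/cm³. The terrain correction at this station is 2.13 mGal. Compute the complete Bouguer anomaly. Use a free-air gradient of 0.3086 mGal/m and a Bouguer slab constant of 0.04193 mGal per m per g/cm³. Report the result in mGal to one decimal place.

-25.9

Drift-corrected reading = 980222.71 − (-0.052) = 980222.762 mGal
Free-air correction = 0.3086 × 1798.0 = 554.86 mGal
Free-air anomaly = 980222.762 − 980626.98 + (554.86) = 150.642 mGal
Bouguer slab correction = 0.04193 × 2.37 × 1798.0 = 178.67 mGal
Simple Bouguer anomaly = 150.642 − (178.67) = -28.028 mGal
Complete Bouguer anomaly = -28.028 + 2.13 = -25.898 mGal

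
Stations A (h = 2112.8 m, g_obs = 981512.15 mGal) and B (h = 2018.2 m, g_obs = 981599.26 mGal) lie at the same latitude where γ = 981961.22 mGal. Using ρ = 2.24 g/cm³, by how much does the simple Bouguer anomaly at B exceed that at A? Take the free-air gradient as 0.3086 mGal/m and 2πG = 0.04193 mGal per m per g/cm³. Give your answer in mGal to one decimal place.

66.8

Δg_SB(A) = 981512.15 − 981961.22 + 0.3086×2112.8 − 0.04193×2.24×2112.8 = 4.50 mGal
Δg_SB(B) = 981599.26 − 981961.22 + 0.3086×2018.2 − 0.04193×2.24×2018.2 = 71.30 mGal
Difference = 71.30 − (4.50) = 66.80 mGal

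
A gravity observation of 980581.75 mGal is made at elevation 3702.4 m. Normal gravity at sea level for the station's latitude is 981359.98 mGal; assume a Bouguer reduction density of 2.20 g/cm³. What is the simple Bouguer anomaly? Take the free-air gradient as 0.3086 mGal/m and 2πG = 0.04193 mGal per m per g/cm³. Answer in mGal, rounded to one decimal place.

Free-air correction = 0.3086 × 3702.4 = 1142.56 mGal
Free-air anomaly = 980581.75 − 981359.98 + (1142.56) = 364.33 mGal
Bouguer slab correction = 0.04193 × 2.20 × 3702.4 = 341.53 mGal
Simple Bouguer anomaly = 364.33 − (341.53) = 22.80 mGal

22.8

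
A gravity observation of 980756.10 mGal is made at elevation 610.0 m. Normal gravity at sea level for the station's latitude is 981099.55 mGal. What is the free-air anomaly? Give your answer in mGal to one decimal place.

Free-air correction = 0.3086 × 610.0 = 188.25 mGal
Free-air anomaly = 980756.10 − 981099.55 + (188.25) = -155.20 mGal

-155.2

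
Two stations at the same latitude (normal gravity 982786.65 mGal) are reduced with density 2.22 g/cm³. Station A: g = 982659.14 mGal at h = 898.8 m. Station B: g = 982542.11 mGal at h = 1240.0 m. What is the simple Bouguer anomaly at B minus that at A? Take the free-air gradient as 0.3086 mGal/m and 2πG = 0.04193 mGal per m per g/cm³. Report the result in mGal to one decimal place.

Δg_SB(A) = 982659.14 − 982786.65 + 0.3086×898.8 − 0.04193×2.22×898.8 = 66.20 mGal
Δg_SB(B) = 982542.11 − 982786.65 + 0.3086×1240.0 − 0.04193×2.22×1240.0 = 22.70 mGal
Difference = 22.70 − (66.20) = -43.50 mGal

-43.5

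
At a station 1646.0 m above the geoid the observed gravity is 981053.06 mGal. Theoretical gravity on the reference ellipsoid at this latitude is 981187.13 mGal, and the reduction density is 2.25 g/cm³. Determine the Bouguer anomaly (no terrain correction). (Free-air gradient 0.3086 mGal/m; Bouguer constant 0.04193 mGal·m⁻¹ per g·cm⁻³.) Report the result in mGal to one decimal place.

Free-air correction = 0.3086 × 1646.0 = 507.96 mGal
Free-air anomaly = 981053.06 − 981187.13 + (507.96) = 373.89 mGal
Bouguer slab correction = 0.04193 × 2.25 × 1646.0 = 155.29 mGal
Simple Bouguer anomaly = 373.89 − (155.29) = 218.60 mGal

218.6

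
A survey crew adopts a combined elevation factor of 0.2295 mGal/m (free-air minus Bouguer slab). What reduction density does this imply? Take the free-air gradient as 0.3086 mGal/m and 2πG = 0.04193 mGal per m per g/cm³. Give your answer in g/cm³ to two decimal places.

0.2295 = 0.3086 − 0.04193 × ρ
ρ = (0.3086 − 0.2295) / 0.04193 = 1.89 g/cm³

1.89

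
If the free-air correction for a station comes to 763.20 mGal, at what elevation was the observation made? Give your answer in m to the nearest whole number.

h = 763.20 / 0.3086 = 2473.10 m

2473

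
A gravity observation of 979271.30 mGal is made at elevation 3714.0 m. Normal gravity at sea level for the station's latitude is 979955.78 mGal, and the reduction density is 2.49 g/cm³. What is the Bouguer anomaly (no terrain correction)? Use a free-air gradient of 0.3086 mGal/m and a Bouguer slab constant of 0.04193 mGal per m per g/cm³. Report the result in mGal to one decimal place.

Free-air correction = 0.3086 × 3714.0 = 1146.14 mGal
Free-air anomaly = 979271.30 − 979955.78 + (1146.14) = 461.66 mGal
Bouguer slab correction = 0.04193 × 2.49 × 3714.0 = 387.76 mGal
Simple Bouguer anomaly = 461.66 − (387.76) = 73.90 mGal

73.9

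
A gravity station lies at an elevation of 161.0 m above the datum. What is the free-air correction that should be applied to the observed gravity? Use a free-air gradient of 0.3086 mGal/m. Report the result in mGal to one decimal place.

49.7

Free-air correction = 0.3086 × 161.0 = 49.7 mGal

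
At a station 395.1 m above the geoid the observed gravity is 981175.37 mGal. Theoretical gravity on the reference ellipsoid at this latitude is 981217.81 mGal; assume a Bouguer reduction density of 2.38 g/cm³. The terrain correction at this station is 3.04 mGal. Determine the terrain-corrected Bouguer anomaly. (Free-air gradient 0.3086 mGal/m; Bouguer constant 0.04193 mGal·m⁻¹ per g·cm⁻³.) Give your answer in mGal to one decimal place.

Free-air correction = 0.3086 × 395.1 = 121.93 mGal
Free-air anomaly = 981175.37 − 981217.81 + (121.93) = 79.49 mGal
Bouguer slab correction = 0.04193 × 2.38 × 395.1 = 39.43 mGal
Simple Bouguer anomaly = 79.49 − (39.43) = 40.06 mGal
Complete Bouguer anomaly = 40.06 + 3.04 = 43.10 mGal

43.1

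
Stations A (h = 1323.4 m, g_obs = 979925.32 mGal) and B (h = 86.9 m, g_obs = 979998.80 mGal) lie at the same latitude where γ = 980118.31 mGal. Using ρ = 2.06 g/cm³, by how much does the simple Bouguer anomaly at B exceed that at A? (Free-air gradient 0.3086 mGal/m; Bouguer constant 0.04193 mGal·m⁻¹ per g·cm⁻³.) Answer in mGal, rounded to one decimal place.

Δg_SB(A) = 979925.32 − 980118.31 + 0.3086×1323.4 − 0.04193×2.06×1323.4 = 101.10 mGal
Δg_SB(B) = 979998.80 − 980118.31 + 0.3086×86.9 − 0.04193×2.06×86.9 = -100.20 mGal
Difference = -100.20 − (101.10) = -201.30 mGal

-201.3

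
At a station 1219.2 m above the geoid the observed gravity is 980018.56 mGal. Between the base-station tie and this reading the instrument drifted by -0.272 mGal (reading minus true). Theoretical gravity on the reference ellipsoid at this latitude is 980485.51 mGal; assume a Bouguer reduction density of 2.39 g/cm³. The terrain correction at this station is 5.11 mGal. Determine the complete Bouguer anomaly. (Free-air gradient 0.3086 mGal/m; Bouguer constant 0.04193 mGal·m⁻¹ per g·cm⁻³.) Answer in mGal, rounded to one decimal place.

-207.5

Drift-corrected reading = 980018.56 − (-0.272) = 980018.832 mGal
Free-air correction = 0.3086 × 1219.2 = 376.25 mGal
Free-air anomaly = 980018.832 − 980485.51 + (376.25) = -90.428 mGal
Bouguer slab correction = 0.04193 × 2.39 × 1219.2 = 122.18 mGal
Simple Bouguer anomaly = -90.428 − (122.18) = -212.608 mGal
Complete Bouguer anomaly = -212.608 + 5.11 = -207.498 mGal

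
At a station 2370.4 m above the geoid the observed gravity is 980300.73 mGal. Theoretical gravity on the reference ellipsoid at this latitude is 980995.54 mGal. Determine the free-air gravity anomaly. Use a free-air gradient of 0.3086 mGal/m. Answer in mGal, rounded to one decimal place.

36.7

Free-air correction = 0.3086 × 2370.4 = 731.51 mGal
Free-air anomaly = 980300.73 − 980995.54 + (731.51) = 36.70 mGal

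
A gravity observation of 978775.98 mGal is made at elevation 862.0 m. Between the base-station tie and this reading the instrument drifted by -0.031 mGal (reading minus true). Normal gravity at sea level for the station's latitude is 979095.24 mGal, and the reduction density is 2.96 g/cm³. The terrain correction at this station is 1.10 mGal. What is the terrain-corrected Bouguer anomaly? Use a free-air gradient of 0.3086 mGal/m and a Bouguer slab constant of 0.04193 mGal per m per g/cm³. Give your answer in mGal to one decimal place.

-159.1

Drift-corrected reading = 978775.98 − (-0.031) = 978776.011 mGal
Free-air correction = 0.3086 × 862.0 = 266.01 mGal
Free-air anomaly = 978776.011 − 979095.24 + (266.01) = -53.219 mGal
Bouguer slab correction = 0.04193 × 2.96 × 862.0 = 106.99 mGal
Simple Bouguer anomaly = -53.219 − (106.99) = -160.209 mGal
Complete Bouguer anomaly = -160.209 + 1.10 = -159.109 mGal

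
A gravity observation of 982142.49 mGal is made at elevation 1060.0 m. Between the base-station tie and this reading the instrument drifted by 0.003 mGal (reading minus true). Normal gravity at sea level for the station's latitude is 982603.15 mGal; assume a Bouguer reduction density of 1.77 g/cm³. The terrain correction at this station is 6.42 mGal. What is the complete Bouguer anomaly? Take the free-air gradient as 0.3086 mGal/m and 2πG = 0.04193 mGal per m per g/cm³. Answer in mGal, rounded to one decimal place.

Drift-corrected reading = 982142.49 − (0.003) = 982142.487 mGal
Free-air correction = 0.3086 × 1060.0 = 327.12 mGal
Free-air anomaly = 982142.487 − 982603.15 + (327.12) = -133.543 mGal
Bouguer slab correction = 0.04193 × 1.77 × 1060.0 = 78.67 mGal
Simple Bouguer anomaly = -133.543 − (78.67) = -212.213 mGal
Complete Bouguer anomaly = -212.213 + 6.42 = -205.793 mGal

-205.8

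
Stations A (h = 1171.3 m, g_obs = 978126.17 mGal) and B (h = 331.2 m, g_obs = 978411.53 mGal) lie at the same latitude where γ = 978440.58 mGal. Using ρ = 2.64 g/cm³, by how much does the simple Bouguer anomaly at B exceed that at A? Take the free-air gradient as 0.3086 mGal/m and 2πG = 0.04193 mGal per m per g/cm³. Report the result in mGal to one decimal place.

119.1

Δg_SB(A) = 978126.17 − 978440.58 + 0.3086×1171.3 − 0.04193×2.64×1171.3 = -82.60 mGal
Δg_SB(B) = 978411.53 − 978440.58 + 0.3086×331.2 − 0.04193×2.64×331.2 = 36.50 mGal
Difference = 36.50 − (-82.60) = 119.10 mGal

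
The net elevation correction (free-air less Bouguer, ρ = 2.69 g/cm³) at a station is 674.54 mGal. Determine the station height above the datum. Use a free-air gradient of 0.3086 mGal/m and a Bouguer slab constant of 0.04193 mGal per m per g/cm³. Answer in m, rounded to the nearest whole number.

3445

Combined gradient = 0.3086 − 0.04193 × 2.69 = 0.1958083 mGal/m
h = 674.54 / 0.1958083 = 3444.90 m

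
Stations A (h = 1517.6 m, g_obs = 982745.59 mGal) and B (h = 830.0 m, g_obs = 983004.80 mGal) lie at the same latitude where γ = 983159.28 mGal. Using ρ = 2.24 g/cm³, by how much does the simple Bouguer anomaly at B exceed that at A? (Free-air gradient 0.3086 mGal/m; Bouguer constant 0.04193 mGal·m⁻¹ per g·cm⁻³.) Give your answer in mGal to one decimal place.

111.6

Δg_SB(A) = 982745.59 − 983159.28 + 0.3086×1517.6 − 0.04193×2.24×1517.6 = -87.90 mGal
Δg_SB(B) = 983004.80 − 983159.28 + 0.3086×830.0 − 0.04193×2.24×830.0 = 23.70 mGal
Difference = 23.70 − (-87.90) = 111.60 mGal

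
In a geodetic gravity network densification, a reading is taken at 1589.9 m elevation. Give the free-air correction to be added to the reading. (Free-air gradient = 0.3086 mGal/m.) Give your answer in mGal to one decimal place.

Free-air correction = 0.3086 × 1589.9 = 490.6 mGal

490.6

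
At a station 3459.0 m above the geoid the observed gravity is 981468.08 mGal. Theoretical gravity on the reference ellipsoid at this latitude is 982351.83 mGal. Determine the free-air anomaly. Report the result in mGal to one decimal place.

Free-air correction = 0.3086 × 3459.0 = 1067.45 mGal
Free-air anomaly = 981468.08 − 982351.83 + (1067.45) = 183.70 mGal

183.7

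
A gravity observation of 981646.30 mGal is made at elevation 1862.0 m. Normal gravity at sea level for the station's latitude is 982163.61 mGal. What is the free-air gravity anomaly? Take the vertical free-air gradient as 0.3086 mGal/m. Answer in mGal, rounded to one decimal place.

Free-air correction = 0.3086 × 1862.0 = 574.61 mGal
Free-air anomaly = 981646.30 − 982163.61 + (574.61) = 57.30 mGal

57.3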